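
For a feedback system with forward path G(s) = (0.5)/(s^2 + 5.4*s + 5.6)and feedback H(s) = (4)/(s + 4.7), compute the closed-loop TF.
Closed-loop T = G/(1+GH).
Numerator: G_num * H_den = 0.5*s + 2.35.
Denominator: G_den * H_den + G_num * H_num = (s^3 + 10.1*s^2 + 30.98*s + 26.32) + (2) = s^3 + 10.1*s^2 + 30.98*s + 28.32.
T(s) = (0.5*s + 2.35)/(s^3 + 10.1*s^2 + 30.98*s + 28.32)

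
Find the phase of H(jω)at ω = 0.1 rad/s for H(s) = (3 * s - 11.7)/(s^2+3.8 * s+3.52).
Substitute s = j*0.1: H(j0.1) = -3.28557 + 0.441173j.
∠H(j0.1) = atan2(Im, Re) = atan2(0.441173, -3.28557) = 172.35°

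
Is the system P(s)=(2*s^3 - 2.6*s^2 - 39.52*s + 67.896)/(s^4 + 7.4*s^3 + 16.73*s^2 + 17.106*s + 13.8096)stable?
Denominator: s^4 + 7.4*s^3 + 16.73*s^2 + 17.106*s + 13.8096 = (s + 4.2)(s + 2.4)(s^2 + 0.8*s + 1.37). Poles: -0.4 + 1.1j, -0.4 - 1.1j, -2.4, -4.2. All Re(p)<0: Yes (stable)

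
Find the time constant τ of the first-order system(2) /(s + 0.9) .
First-order system: τ = -1/pole. Pole = -0.9. τ = -1/(-0.9) = 1.111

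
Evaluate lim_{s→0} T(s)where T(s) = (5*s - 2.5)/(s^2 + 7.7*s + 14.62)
DC gain = T(0) = num(0)/den(0) = -2.5/14.62 = -0.171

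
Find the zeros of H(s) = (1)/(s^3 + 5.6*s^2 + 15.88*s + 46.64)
Numerator is a nonzero constant (1) → Zeros: none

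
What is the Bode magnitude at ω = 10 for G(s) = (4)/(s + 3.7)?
Substitute s = j*10: G(j10) = 0.130179 - 0.351834j.
|G(j10)| = sqrt(Re² + Im²) = 0.3751.
20*log₁₀(0.3751) = -8.52 dB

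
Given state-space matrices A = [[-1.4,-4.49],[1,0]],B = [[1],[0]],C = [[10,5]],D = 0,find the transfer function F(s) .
F(s) = C(sI - A)⁻¹B + D.
Characteristic polynomial det(sI - A) = s^2 + 1.4*s + 4.49.
Numerator from C·adj(sI-A)·B + D·det(sI-A) = 10*s + 5.
F(s) = (10*s + 5)/(s^2 + 1.4*s + 4.49)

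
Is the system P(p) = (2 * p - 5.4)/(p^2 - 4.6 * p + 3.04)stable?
Denominator: p^2 - 4.6*p + 3.04 = (p - 3.8)(p - 0.8). Poles: 0.8, 3.8. All Re(p)<0: No (unstable)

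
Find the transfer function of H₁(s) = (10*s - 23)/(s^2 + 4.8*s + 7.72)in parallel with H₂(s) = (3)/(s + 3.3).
Parallel: H = H₁ + H₂ = (n₁·d₂ + n₂·d₁)/(d₁·d₂).
n₁·d₂ = 10*s^2 + 10*s - 75.9. n₂·d₁ = 3*s^2 + 14.4*s + 23.16. Sum = 13*s^2 + 24.4*s - 52.74. d₁·d₂ = s^3 + 8.1*s^2 + 23.56*s + 25.476.
H(s) = (13*s^2 + 24.4*s - 52.74)/(s^3 + 8.1*s^2 + 23.56*s + 25.476)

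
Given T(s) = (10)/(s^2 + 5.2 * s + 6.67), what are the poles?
Set denominator = 0: s^2 + 5.2*s + 6.67 = (s + 2.9)(s + 2.3) = 0 → Poles: -2.3, -2.9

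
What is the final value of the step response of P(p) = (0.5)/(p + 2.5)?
FVT: lim_{t→∞} y(t) = lim_{p→0} p*Y(p) where Y(p) = P(p)/p.
= lim_{p→0} P(p) = P(0) = num(0)/den(0) = 0.5/2.5 = 0.2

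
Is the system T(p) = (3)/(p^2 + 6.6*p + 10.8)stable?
Denominator: p^2 + 6.6*p + 10.8 = (p + 3.6)(p + 3). Poles: -3, -3.6. All Re(p)<0: Yes (stable)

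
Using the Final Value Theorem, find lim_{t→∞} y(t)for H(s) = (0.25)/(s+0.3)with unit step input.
FVT: lim_{t→∞} y(t) = lim_{s→0} s*Y(s) where Y(s) = H(s)/s.
= lim_{s→0} H(s) = H(0) = num(0)/den(0) = 0.25/0.3 = 0.8333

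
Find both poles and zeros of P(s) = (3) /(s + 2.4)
Set denominator = 0: s + 2.4 = 0 → Poles: -2.4
Numerator is a nonzero constant (3) → Zeros: none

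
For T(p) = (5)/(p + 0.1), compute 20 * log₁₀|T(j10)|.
Substitute p = j*10: T(j10) = 0.0049995 - 0.49995j.
|T(j10)| = sqrt(Re² + Im²) = 0.5.
20*log₁₀(0.5) = -6.02 dB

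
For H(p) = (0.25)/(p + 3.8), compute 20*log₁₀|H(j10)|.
Substitute p = j*10: H(j10) = 0.00830129 - 0.0218455j.
|H(j10)| = sqrt(Re² + Im²) = 0.02337.
20*log₁₀(0.02337) = -32.63 dB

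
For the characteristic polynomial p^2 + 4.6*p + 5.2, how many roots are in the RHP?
p^2 + 4.6*p + 5.2 = (p + 2)(p + 2.6). Poles: -2, -2.6. RHP poles (Re>0): 0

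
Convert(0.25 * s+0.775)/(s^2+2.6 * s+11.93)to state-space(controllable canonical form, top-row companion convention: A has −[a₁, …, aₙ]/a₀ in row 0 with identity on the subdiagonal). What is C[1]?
Reachable canonical form: C = numerator coefficients (right-aligned, zero-padded to length n).
num = 0.25*s + 0.775, C = [[0.25, 0.775]].
C[1] = 0.775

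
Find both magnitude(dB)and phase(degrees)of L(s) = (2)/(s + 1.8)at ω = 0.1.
Substitute s = j*0.1: L(j0.1) = 1.10769 - 0.0615385j.
|L| = 20*log₁₀(sqrt(Re²+Im²)) = 0.90 dB.
∠L = atan2(Im, Re) = -3.18°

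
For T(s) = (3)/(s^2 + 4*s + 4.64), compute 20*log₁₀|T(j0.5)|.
Substitute s = j*0.5: T(j0.5) = 0.565914 - 0.257819j.
|T(j0.5)| = sqrt(Re² + Im²) = 0.6219.
20*log₁₀(0.6219) = -4.13 dB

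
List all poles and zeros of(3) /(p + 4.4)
Set denominator = 0: p + 4.4 = 0 → Poles: -4.4
Numerator is a nonzero constant (3) → Zeros: none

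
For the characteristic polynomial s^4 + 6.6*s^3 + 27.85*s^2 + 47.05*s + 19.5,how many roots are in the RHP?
s^4 + 6.6*s^3 + 27.85*s^2 + 47.05*s + 19.5 = (s + 2)(s + 0.6)(s^2 + 4*s + 16.25). Poles: -0.6, -2, -2 + 3.5j, -2 - 3.5j. RHP poles (Re>0): 0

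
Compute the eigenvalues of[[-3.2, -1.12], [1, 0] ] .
Eigenvalues solve det(λI - A) = 0.
Characteristic polynomial: λ^2 + 3.2*λ + 1.12 = 0.
Factor: (λ + 0.4)(λ + 2.8) = 0.
Roots: -0.4, -2.8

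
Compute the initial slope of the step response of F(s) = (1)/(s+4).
IVT: y'(0⁺) = lim_{s→∞} s²·Y(s) = lim_{s→∞} s·F(s).
deg(num) = 0, deg(den) = 1, relative degree = 1, so s·F(s) → (leading num)/(leading den) = 1/1 = 1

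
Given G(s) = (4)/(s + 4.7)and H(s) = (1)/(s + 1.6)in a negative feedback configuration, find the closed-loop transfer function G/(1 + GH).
Closed-loop T = G/(1+GH).
Numerator: G_num * H_den = 4*s + 6.4.
Denominator: G_den * H_den + G_num * H_num = (s^2 + 6.3*s + 7.52) + (4) = s^2 + 6.3*s + 11.52.
T(s) = (4*s + 6.4)/(s^2 + 6.3*s + 11.52)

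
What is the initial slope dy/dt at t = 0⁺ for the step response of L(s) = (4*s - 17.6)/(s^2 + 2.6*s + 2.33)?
IVT: y'(0⁺) = lim_{s→∞} s²·Y(s) = lim_{s→∞} s·L(s).
deg(num) = 1, deg(den) = 2, relative degree = 1, so s·L(s) → (leading num)/(leading den) = 4/1 = 4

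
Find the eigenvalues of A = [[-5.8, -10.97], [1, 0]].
Eigenvalues solve det(λI - A) = 0.
Characteristic polynomial: λ^2 + 5.8*λ + 10.97 = 0.
Roots: -2.9 + 1.6j, -2.9 - 1.6j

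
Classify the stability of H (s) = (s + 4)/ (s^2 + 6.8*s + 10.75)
Denominator: s^2 + 6.8*s + 10.75 = (s + 2.5)(s + 4.3). Poles: -2.5, -4.3. Stable (all poles in LHP)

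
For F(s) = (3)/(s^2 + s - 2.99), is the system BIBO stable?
Denominator: s^2 + s - 2.99 = (s - 1.3)(s + 2.3). Poles: -2.3, 1.3. All Re(p)<0: No (unstable)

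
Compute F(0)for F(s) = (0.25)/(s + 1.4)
DC gain = F(0) = num(0)/den(0) = 0.25/1.4 = 0.1786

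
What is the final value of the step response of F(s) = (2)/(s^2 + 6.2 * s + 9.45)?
FVT: lim_{t→∞} y(t) = lim_{s→0} s*Y(s) where Y(s) = F(s)/s.
= lim_{s→0} F(s) = F(0) = num(0)/den(0) = 2/9.45 = 0.2116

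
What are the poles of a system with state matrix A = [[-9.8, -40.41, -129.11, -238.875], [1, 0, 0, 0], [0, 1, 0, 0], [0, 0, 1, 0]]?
Eigenvalues solve det(λI - A) = 0.
Characteristic polynomial: λ^4 + 9.8*λ^3 + 40.41*λ^2 + 129.11*λ + 238.875 = 0.
Factor: (λ + 4.9)(λ + 3.9)(λ^2 + λ + 12.5) = 0.
Roots: -0.5 + 3.5j, -0.5 - 3.5j, -3.9, -4.9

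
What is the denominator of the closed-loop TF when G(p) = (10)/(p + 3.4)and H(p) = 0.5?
Characteristic poly = G_den * H_den + G_num * H_num = (p + 3.4) + (5) = p + 8.4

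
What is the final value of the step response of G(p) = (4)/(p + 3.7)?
FVT: lim_{t→∞} y(t) = lim_{p→0} p*Y(p) where Y(p) = G(p)/p.
= lim_{p→0} G(p) = G(0) = num(0)/den(0) = 4/3.7 = 1.081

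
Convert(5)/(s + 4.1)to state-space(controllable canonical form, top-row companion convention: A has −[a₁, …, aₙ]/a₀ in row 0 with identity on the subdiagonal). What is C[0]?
Reachable canonical form: C = numerator coefficients (right-aligned, zero-padded to length n).
num = 5, C = [[5]].
C[0] = 5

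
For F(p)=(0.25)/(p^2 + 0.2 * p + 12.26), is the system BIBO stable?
Denominator: p^2 + 0.2*p + 12.26. Poles: -0.1 + 3.5j, -0.1 - 3.5j. All Re(p)<0: Yes (stable)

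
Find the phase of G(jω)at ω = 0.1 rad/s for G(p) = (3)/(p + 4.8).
Substitute p = j*0.1: G(j0.1) = 0.624729 - 0.0130152j.
∠G(j0.1) = atan2(Im, Re) = atan2(-0.0130152, 0.624729) = -1.19°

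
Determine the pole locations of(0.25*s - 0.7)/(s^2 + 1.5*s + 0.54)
Set denominator = 0: s^2 + 1.5*s + 0.54 = (s + 0.6)(s + 0.9) = 0 → Poles: -0.6, -0.9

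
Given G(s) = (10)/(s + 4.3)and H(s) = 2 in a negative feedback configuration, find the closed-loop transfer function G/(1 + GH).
Closed-loop T = G/(1+GH).
Numerator: G_num * H_den = 10.
Denominator: G_den * H_den + G_num * H_num = (s + 4.3) + (20) = s + 24.3.
T(s) = (10)/(s + 24.3)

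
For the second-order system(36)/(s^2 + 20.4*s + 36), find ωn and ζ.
Standard form: ωn²/(s²+2ζωn·s+ωn²).
const=36=ωn² → ωn=6, s coeff=20.4=2ζωn → ζ=1.7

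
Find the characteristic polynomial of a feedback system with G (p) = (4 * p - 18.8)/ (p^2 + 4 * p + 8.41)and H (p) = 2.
Characteristic poly = G_den * H_den + G_num * H_num = (p^2 + 4*p + 8.41) + (8*p - 37.6) = p^2 + 12*p - 29.19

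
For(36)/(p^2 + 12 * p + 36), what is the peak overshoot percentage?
Standard form: ωn²/(p²+2ζωn·p+ωn²) → ωn = 6, ζ = 1.
ζ ≥ 1, so the response is non-oscillatory: peak overshoot = 0%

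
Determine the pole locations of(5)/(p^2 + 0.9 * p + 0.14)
Set denominator = 0: p^2 + 0.9*p + 0.14 = (p + 0.2)(p + 0.7) = 0 → Poles: -0.2, -0.7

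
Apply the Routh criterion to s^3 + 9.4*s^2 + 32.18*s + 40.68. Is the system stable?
Routh array:
s^3: [1, 32.18]; s^2: [9.4, 40.68]; s^1: [27.8523]; s^0: [40.68]
First column: [1, 9.4, 27.8523, 40.68]. Sign changes = 0.
Yes, stable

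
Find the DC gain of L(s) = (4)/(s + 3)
DC gain = L(0) = num(0)/den(0) = 4/3 = 1.333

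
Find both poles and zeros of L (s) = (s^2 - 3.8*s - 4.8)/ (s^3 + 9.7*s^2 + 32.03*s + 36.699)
Set denominator = 0: s^3 + 9.7*s^2 + 32.03*s + 36.699 = (s + 3.9)(s^2 + 5.8*s + 9.41) = 0 → Poles: -2.9 + 1j, -2.9 - 1j, -3.9
Set numerator = 0: s^2 - 3.8*s - 4.8 = (s + 1)(s - 4.8) = 0 → Zeros: -1, 4.8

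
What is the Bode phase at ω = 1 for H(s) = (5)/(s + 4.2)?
Substitute s = j*1: H(j1) = 1.12661 - 0.26824j.
∠H(j1) = atan2(Im, Re) = atan2(-0.26824, 1.12661) = -13.39°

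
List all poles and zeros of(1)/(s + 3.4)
Set denominator = 0: s + 3.4 = 0 → Poles: -3.4
Numerator is a nonzero constant (1) → Zeros: none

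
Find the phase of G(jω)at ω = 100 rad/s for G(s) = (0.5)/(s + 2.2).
Substitute s = j*100: G(j100) = 0.000109947 - 0.00499758j.
∠G(j100) = atan2(Im, Re) = atan2(-0.00499758, 0.000109947) = -88.74°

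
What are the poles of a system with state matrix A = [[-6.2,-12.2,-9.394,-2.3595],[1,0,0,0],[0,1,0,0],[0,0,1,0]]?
Eigenvalues solve det(λI - A) = 0.
Characteristic polynomial: λ^4 + 6.2*λ^3 + 12.2*λ^2 + 9.394*λ + 2.3595 = 0.
Factor: (λ + 1.3)(λ + 3.3)(λ + 1.1)(λ + 0.5) = 0.
Roots: -0.5, -1.1, -1.3, -3.3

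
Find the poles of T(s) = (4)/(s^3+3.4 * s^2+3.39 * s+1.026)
Set denominator = 0: s^3 + 3.4*s^2 + 3.39*s + 1.026 = (s + 0.6)(s + 0.9)(s + 1.9) = 0 → Poles: -0.6, -0.9, -1.9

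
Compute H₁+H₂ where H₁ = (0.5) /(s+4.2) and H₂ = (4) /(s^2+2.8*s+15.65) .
Parallel: H = H₁ + H₂ = (n₁·d₂ + n₂·d₁)/(d₁·d₂).
n₁·d₂ = 0.5*s^2 + 1.4*s + 7.825. n₂·d₁ = 4*s + 16.8. Sum = 0.5*s^2 + 5.4*s + 24.625. d₁·d₂ = s^3 + 7*s^2 + 27.41*s + 65.73.
H(s) = (0.5*s^2 + 5.4*s + 24.625)/(s^3 + 7*s^2 + 27.41*s + 65.73)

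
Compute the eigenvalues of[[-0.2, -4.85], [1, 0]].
Eigenvalues solve det(λI - A) = 0.
Characteristic polynomial: λ^2 + 0.2*λ + 4.85 = 0.
Roots: -0.1 + 2.2j, -0.1 - 2.2j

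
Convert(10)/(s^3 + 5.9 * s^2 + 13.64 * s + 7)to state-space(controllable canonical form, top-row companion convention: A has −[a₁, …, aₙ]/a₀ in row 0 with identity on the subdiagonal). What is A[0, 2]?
Reachable canonical form for den = s^3 + 5.9*s^2 + 13.64*s + 7: top row of A = -[a₁,a₂,...,aₙ]/a₀, ones on the subdiagonal, zeros elsewhere.
A = [[-5.9, -13.64, -7], [1, 0, 0], [0, 1, 0]].
A[0,2] = -7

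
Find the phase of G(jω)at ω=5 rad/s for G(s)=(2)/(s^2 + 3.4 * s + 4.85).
Substitute s = j*5: G(j5) = -0.0579837 - 0.0489193j.
∠G(j5) = atan2(Im, Re) = atan2(-0.0489193, -0.0579837) = -139.85°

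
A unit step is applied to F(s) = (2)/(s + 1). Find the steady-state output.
FVT: lim_{t→∞} y(t) = lim_{s→0} s*Y(s) where Y(s) = F(s)/s.
= lim_{s→0} F(s) = F(0) = num(0)/den(0) = 2/1 = 2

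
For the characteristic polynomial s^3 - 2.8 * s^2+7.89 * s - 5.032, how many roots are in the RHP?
s^3 - 2.8*s^2 + 7.89*s - 5.032 = (s - 0.8)(s^2 - 2*s + 6.29). Poles: 0.8, 1 + 2.3j, 1 - 2.3j. RHP poles (Re>0): 3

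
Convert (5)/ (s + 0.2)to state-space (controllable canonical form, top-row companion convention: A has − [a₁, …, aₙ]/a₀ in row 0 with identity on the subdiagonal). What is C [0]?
Reachable canonical form: C = numerator coefficients (right-aligned, zero-padded to length n).
num = 5, C = [[5]].
C[0] = 5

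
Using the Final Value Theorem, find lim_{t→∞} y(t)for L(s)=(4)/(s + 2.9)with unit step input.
FVT: lim_{t→∞} y(t) = lim_{s→0} s*Y(s) where Y(s) = L(s)/s.
= lim_{s→0} L(s) = L(0) = num(0)/den(0) = 4/2.9 = 1.379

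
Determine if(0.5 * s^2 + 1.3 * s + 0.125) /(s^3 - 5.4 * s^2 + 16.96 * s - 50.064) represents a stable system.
Denominator: s^3 - 5.4*s^2 + 16.96*s - 50.064 = (s - 4.2)(s^2 - 1.2*s + 11.92). Poles: 0.6 + 3.4j, 0.6 - 3.4j, 4.2. All Re(p)<0: No (unstable)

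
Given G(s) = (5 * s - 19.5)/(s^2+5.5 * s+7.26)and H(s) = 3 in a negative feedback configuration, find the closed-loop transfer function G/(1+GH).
Closed-loop T = G/(1+GH).
Numerator: G_num * H_den = 5*s - 19.5.
Denominator: G_den * H_den + G_num * H_num = (s^2 + 5.5*s + 7.26) + (15*s - 58.5) = s^2 + 20.5*s - 51.24.
T(s) = (5*s - 19.5)/(s^2 + 20.5*s - 51.24)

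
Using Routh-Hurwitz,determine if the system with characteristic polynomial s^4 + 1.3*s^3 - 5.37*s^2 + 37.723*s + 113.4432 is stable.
Routh array:
s^4: [1, -5.37, 113.4432]; s^3: [1.3, 37.723]; s^2: [-34.3877, 113.4432]; s^1: [42.0116]; s^0: [113.4432]
First column: [1, 1.3, -34.3877, 42.0116, 113.4432]. Sign changes = 2.
No, unstable (2 RHP root(s))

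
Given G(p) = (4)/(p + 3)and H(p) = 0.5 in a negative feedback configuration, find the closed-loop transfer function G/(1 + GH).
Closed-loop T = G/(1+GH).
Numerator: G_num * H_den = 4.
Denominator: G_den * H_den + G_num * H_num = (p + 3) + (2) = p + 5.
T(p) = (4)/(p + 5)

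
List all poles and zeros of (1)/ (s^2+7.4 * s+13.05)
Set denominator = 0: s^2 + 7.4*s + 13.05 = (s + 4.5)(s + 2.9) = 0 → Poles: -2.9, -4.5
Numerator is a nonzero constant (1) → Zeros: none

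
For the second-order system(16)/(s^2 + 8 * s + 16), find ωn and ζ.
Standard form: ωn²/(s²+2ζωn·s+ωn²).
const=16=ωn² → ωn=4, s coeff=8=2ζωn → ζ=1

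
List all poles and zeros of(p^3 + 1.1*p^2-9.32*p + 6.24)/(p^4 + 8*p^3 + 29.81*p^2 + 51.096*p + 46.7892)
Set denominator = 0: p^4 + 8*p^3 + 29.81*p^2 + 51.096*p + 46.7892 = (p^2 + 2.4*p + 3.69)(p^2 + 5.6*p + 12.68) = 0 → Poles: -1.2 + 1.5j, -1.2 - 1.5j, -2.8 + 2.2j, -2.8 - 2.2j
Set numerator = 0: p^3 + 1.1*p^2 - 9.32*p + 6.24 = (p - 2)(p + 3.9)(p - 0.8) = 0 → Zeros: -3.9, 0.8, 2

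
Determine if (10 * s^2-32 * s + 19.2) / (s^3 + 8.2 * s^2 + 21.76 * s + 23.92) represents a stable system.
Denominator: s^3 + 8.2*s^2 + 21.76*s + 23.92 = (s + 4.6)(s^2 + 3.6*s + 5.2). Poles: -1.8 + 1.4j, -1.8 - 1.4j, -4.6. All Re(p)<0: Yes (stable)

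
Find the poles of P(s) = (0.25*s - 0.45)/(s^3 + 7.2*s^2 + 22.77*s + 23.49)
Set denominator = 0: s^3 + 7.2*s^2 + 22.77*s + 23.49 = (s + 1.8)(s^2 + 5.4*s + 13.05) = 0 → Poles: -1.8, -2.7 + 2.4j, -2.7 - 2.4j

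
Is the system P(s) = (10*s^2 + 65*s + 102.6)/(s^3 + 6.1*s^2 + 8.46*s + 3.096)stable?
Denominator: s^3 + 6.1*s^2 + 8.46*s + 3.096 = (s + 0.6)(s + 1.2)(s + 4.3). Poles: -0.6, -1.2, -4.3. All Re(p)<0: Yes (stable)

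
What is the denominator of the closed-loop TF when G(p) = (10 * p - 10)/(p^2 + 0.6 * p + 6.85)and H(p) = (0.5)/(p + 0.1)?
Characteristic poly = G_den * H_den + G_num * H_num = (p^3 + 0.7*p^2 + 6.91*p + 0.685) + (5*p - 5) = p^3 + 0.7*p^2 + 11.91*p - 4.315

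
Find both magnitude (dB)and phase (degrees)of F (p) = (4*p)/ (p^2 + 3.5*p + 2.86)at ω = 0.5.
Substitute p = j*0.5: F(j0.5) = 0.354445 + 0.528629j.
|F| = 20*log₁₀(sqrt(Re²+Im²)) = -3.92 dB.
∠F = atan2(Im, Re) = 56.16°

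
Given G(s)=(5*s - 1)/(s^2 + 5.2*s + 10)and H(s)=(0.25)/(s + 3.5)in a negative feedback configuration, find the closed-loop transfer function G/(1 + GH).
Closed-loop T = G/(1+GH).
Numerator: G_num * H_den = 5*s^2 + 16.5*s - 3.5.
Denominator: G_den * H_den + G_num * H_num = (s^3 + 8.7*s^2 + 28.2*s + 35) + (1.25*s - 0.25) = s^3 + 8.7*s^2 + 29.45*s + 34.75.
T(s) = (5*s^2 + 16.5*s - 3.5)/(s^3 + 8.7*s^2 + 29.45*s + 34.75)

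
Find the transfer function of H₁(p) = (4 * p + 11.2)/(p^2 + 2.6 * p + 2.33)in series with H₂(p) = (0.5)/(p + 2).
Series: H = H₁ · H₂ = (n₁·n₂)/(d₁·d₂).
Num: n₁·n₂ = 2*p + 5.6. Den: d₁·d₂ = p^3 + 4.6*p^2 + 7.53*p + 4.66.
H(p) = (2*p + 5.6)/(p^3 + 4.6*p^2 + 7.53*p + 4.66)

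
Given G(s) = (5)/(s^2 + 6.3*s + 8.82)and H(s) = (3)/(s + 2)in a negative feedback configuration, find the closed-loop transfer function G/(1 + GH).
Closed-loop T = G/(1+GH).
Numerator: G_num * H_den = 5*s + 10.
Denominator: G_den * H_den + G_num * H_num = (s^3 + 8.3*s^2 + 21.42*s + 17.64) + (15) = s^3 + 8.3*s^2 + 21.42*s + 32.64.
T(s) = (5*s + 10)/(s^3 + 8.3*s^2 + 21.42*s + 32.64)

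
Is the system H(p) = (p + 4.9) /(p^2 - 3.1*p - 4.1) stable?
Denominator: p^2 - 3.1*p - 4.1 = (p - 4.1)(p + 1). Poles: -1, 4.1. All Re(p)<0: No (unstable)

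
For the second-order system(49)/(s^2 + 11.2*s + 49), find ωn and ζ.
Standard form: ωn²/(s²+2ζωn·s+ωn²).
const=49=ωn² → ωn=7, s coeff=11.2=2ζωn → ζ=0.8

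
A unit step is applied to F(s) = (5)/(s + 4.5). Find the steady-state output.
FVT: lim_{t→∞} y(t) = lim_{s→0} s*Y(s) where Y(s) = F(s)/s.
= lim_{s→0} F(s) = F(0) = num(0)/den(0) = 5/4.5 = 1.111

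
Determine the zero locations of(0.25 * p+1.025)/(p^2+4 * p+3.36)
Set numerator = 0: 0.25*p + 1.025 = 0 → Zeros: -4.1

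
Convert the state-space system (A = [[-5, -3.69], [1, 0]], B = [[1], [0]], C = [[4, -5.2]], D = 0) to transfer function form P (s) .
P(s) = C(sI - A)⁻¹B + D.
Characteristic polynomial det(sI - A) = s^2 + 5*s + 3.69.
Numerator from C·adj(sI-A)·B + D·det(sI-A) = 4*s - 5.2.
P(s) = (4*s - 5.2)/(s^2 + 5*s + 3.69)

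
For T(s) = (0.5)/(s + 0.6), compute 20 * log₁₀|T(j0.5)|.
Substitute s = j*0.5: T(j0.5) = 0.491803 - 0.409836j.
|T(j0.5)| = sqrt(Re² + Im²) = 0.6402.
20*log₁₀(0.6402) = -3.87 dB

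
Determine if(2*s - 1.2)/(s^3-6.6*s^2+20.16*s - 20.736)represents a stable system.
Denominator: s^3 - 6.6*s^2 + 20.16*s - 20.736 = (s - 1.8)(s^2 - 4.8*s + 11.52). Poles: 1.8, 2.4 + 2.4j, 2.4 - 2.4j. All Re(p)<0: No (unstable)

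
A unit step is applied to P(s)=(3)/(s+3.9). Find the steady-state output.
FVT: lim_{t→∞} y(t) = lim_{s→0} s*Y(s) where Y(s) = P(s)/s.
= lim_{s→0} P(s) = P(0) = num(0)/den(0) = 3/3.9 = 0.7692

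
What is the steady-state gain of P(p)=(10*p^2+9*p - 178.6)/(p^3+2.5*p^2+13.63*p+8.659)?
DC gain = P(0) = num(0)/den(0) = -178.6/8.659 = -20.63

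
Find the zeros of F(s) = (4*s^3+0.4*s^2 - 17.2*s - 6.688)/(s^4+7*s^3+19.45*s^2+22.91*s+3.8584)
Set numerator = 0: 4*s^3 + 0.4*s^2 - 17.2*s - 6.688 = 4*(s + 0.4)(s + 1.9)(s - 2.2) = 0 → Zeros: -0.4, -1.9, 2.2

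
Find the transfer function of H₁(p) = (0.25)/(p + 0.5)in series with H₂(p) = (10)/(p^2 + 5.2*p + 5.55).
Series: H = H₁ · H₂ = (n₁·n₂)/(d₁·d₂).
Num: n₁·n₂ = 2.5. Den: d₁·d₂ = p^3 + 5.7*p^2 + 8.15*p + 2.775.
H(p) = (2.5)/(p^3 + 5.7*p^2 + 8.15*p + 2.775)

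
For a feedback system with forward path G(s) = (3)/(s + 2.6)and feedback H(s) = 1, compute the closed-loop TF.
Closed-loop T = G/(1+GH).
Numerator: G_num * H_den = 3.
Denominator: G_den * H_den + G_num * H_num = (s + 2.6) + (3) = s + 5.6.
T(s) = (3)/(s + 5.6)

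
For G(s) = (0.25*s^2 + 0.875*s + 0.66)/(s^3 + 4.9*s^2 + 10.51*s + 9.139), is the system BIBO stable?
Denominator: s^3 + 4.9*s^2 + 10.51*s + 9.139 = (s + 1.9)(s^2 + 3*s + 4.81). Poles: -1.5 + 1.6j, -1.5 - 1.6j, -1.9. All Re(p)<0: Yes (stable)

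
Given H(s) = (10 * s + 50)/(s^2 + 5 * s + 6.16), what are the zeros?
Set numerator = 0: 10*s + 50 = 0 → Zeros: -5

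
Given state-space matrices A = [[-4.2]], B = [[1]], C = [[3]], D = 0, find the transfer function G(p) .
G(p) = C(pI - A)⁻¹B + D.
Characteristic polynomial det(pI - A) = p + 4.2.
Numerator from C·adj(pI-A)·B + D·det(pI-A) = 3.
G(p) = (3)/(p + 4.2)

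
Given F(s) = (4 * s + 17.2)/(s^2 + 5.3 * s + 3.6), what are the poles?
Set denominator = 0: s^2 + 5.3*s + 3.6 = (s + 0.8)(s + 4.5) = 0 → Poles: -0.8, -4.5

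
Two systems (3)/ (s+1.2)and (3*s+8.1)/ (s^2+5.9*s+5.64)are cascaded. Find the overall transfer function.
Series: H = H₁ · H₂ = (n₁·n₂)/(d₁·d₂).
Num: n₁·n₂ = 9*s + 24.3. Den: d₁·d₂ = s^3 + 7.1*s^2 + 12.72*s + 6.768.
H(s) = (9*s + 24.3)/(s^3 + 7.1*s^2 + 12.72*s + 6.768)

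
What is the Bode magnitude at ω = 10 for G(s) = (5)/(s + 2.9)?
Substitute s = j*10: G(j10) = 0.133751 - 0.461212j.
|G(j10)| = sqrt(Re² + Im²) = 0.4802.
20*log₁₀(0.4802) = -6.37 dB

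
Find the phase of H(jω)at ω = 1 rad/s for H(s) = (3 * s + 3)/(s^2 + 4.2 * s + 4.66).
Substitute s = j*1: H(j1) = 0.759773 - 0.0521981j.
∠H(j1) = atan2(Im, Re) = atan2(-0.0521981, 0.759773) = -3.93°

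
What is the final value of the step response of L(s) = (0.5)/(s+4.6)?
FVT: lim_{t→∞} y(t) = lim_{s→0} s*Y(s) where Y(s) = L(s)/s.
= lim_{s→0} L(s) = L(0) = num(0)/den(0) = 0.5/4.6 = 0.1087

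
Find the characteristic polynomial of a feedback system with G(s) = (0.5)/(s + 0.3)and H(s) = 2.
Characteristic poly = G_den * H_den + G_num * H_num = (s + 0.3) + (1) = s + 1.3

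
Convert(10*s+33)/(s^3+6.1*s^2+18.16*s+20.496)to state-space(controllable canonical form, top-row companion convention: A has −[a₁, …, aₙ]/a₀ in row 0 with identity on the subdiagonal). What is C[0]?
Reachable canonical form: C = numerator coefficients (right-aligned, zero-padded to length n).
num = 10*s + 33, C = [[0, 10, 33]].
C[0] = 0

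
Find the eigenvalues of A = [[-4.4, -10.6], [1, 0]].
Eigenvalues solve det(λI - A) = 0.
Characteristic polynomial: λ^2 + 4.4*λ + 10.6 = 0.
Roots: -2.2 + 2.4j, -2.2 - 2.4j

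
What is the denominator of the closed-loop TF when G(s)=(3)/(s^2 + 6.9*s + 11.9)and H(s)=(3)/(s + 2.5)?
Characteristic poly = G_den * H_den + G_num * H_num = (s^3 + 9.4*s^2 + 29.15*s + 29.75) + (9) = s^3 + 9.4*s^2 + 29.15*s + 38.75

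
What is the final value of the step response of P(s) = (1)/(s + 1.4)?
FVT: lim_{t→∞} y(t) = lim_{s→0} s*Y(s) where Y(s) = P(s)/s.
= lim_{s→0} P(s) = P(0) = num(0)/den(0) = 1/1.4 = 0.7143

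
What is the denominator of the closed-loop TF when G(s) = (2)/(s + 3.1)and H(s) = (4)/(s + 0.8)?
Characteristic poly = G_den * H_den + G_num * H_num = (s^2 + 3.9*s + 2.48) + (8) = s^2 + 3.9*s + 10.48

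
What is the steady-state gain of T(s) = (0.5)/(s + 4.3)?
DC gain = T(0) = num(0)/den(0) = 0.5/4.3 = 0.1163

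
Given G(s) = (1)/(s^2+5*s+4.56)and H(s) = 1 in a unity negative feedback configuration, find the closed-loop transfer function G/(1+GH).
Closed-loop T = G/(1+GH).
Numerator: G_num * H_den = 1.
Denominator: G_den * H_den + G_num * H_num = (s^2 + 5*s + 4.56) + (1) = s^2 + 5*s + 5.56.
T(s) = (1)/(s^2 + 5*s + 5.56)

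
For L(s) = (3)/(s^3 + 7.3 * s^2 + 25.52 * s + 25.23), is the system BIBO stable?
Denominator: s^3 + 7.3*s^2 + 25.52*s + 25.23 = (s + 1.5)(s^2 + 5.8*s + 16.82). Poles: -1.5, -2.9 + 2.9j, -2.9 - 2.9j. All Re(p)<0: Yes (stable)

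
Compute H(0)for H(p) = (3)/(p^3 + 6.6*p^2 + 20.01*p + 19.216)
DC gain = H(0) = num(0)/den(0) = 3/19.216 = 0.1561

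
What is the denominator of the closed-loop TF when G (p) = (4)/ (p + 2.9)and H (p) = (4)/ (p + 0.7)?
Characteristic poly = G_den * H_den + G_num * H_num = (p^2 + 3.6*p + 2.03) + (16) = p^2 + 3.6*p + 18.03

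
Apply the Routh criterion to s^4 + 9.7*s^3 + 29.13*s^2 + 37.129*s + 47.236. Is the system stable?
Routh array:
s^4: [1, 29.13, 47.236]; s^3: [9.7, 37.129]; s^2: [25.3023, 47.236]; s^1: [19.0204]; s^0: [47.236]
First column: [1, 9.7, 25.3023, 19.0204, 47.236]. Sign changes = 0.
Yes, stable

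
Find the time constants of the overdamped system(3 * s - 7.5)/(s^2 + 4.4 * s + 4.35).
Overdamped: real poles at -2.9, -1.5. τ = -1/pole → τ₁ = 0.3448, τ₂ = 0.6667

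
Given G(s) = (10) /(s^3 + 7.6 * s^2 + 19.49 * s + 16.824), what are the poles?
Set denominator = 0: s^3 + 7.6*s^2 + 19.49*s + 16.824 = (s + 2.4)(s^2 + 5.2*s + 7.01) = 0 → Poles: -2.4, -2.6 + 0.5j, -2.6 - 0.5j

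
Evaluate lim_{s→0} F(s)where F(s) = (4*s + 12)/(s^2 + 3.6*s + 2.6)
DC gain = F(0) = num(0)/den(0) = 12/2.6 = 4.615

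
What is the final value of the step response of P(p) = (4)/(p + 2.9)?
FVT: lim_{t→∞} y(t) = lim_{p→0} p*Y(p) where Y(p) = P(p)/p.
= lim_{p→0} P(p) = P(0) = num(0)/den(0) = 4/2.9 = 1.379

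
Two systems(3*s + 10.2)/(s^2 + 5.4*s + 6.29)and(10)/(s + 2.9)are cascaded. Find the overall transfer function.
Series: H = H₁ · H₂ = (n₁·n₂)/(d₁·d₂).
Num: n₁·n₂ = 30*s + 102. Den: d₁·d₂ = s^3 + 8.3*s^2 + 21.95*s + 18.241.
H(s) = (30*s + 102)/(s^3 + 8.3*s^2 + 21.95*s + 18.241)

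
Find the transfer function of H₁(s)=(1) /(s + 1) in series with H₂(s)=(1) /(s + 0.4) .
Series: H = H₁ · H₂ = (n₁·n₂)/(d₁·d₂).
Num: n₁·n₂ = 1. Den: d₁·d₂ = s^2 + 1.4*s + 0.4.
H(s) = (1)/(s^2 + 1.4*s + 0.4)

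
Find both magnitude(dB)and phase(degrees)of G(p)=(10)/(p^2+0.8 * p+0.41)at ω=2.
Substitute p = j*2: G(j2) = -2.32391 - 1.03573j.
|G| = 20*log₁₀(sqrt(Re²+Im²)) = 8.11 dB.
∠G = atan2(Im, Re) = -155.98°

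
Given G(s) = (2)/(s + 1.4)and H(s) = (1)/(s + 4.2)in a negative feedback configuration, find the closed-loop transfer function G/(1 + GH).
Closed-loop T = G/(1+GH).
Numerator: G_num * H_den = 2*s + 8.4.
Denominator: G_den * H_den + G_num * H_num = (s^2 + 5.6*s + 5.88) + (2) = s^2 + 5.6*s + 7.88.
T(s) = (2*s + 8.4)/(s^2 + 5.6*s + 7.88)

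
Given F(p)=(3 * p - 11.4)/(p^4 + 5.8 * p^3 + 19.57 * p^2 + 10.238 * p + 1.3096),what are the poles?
Set denominator = 0: p^4 + 5.8*p^3 + 19.57*p^2 + 10.238*p + 1.3096 = (p + 0.2)(p + 0.4)(p^2 + 5.2*p + 16.37) = 0 → Poles: -0.2, -0.4, -2.6 + 3.1j, -2.6 - 3.1j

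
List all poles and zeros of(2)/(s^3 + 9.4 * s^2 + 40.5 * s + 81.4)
Set denominator = 0: s^3 + 9.4*s^2 + 40.5*s + 81.4 = (s + 4.4)(s^2 + 5*s + 18.5) = 0 → Poles: -2.5 + 3.5j, -2.5 - 3.5j, -4.4
Numerator is a nonzero constant (2) → Zeros: none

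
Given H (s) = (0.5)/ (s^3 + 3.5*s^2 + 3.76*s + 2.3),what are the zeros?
Numerator is a nonzero constant (0.5) → Zeros: none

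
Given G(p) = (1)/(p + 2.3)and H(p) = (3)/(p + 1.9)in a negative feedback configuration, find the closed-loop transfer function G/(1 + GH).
Closed-loop T = G/(1+GH).
Numerator: G_num * H_den = p + 1.9.
Denominator: G_den * H_den + G_num * H_num = (p^2 + 4.2*p + 4.37) + (3) = p^2 + 4.2*p + 7.37.
T(p) = (p + 1.9)/(p^2 + 4.2*p + 7.37)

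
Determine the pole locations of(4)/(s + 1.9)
Set denominator = 0: s + 1.9 = 0 → Poles: -1.9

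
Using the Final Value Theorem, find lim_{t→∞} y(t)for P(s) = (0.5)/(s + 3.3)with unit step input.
FVT: lim_{t→∞} y(t) = lim_{s→0} s*Y(s) where Y(s) = P(s)/s.
= lim_{s→0} P(s) = P(0) = num(0)/den(0) = 0.5/3.3 = 0.1515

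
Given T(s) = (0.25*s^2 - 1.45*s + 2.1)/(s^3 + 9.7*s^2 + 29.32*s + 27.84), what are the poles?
Set denominator = 0: s^3 + 9.7*s^2 + 29.32*s + 27.84 = (s + 4.8)(s + 2)(s + 2.9) = 0 → Poles: -2, -2.9, -4.8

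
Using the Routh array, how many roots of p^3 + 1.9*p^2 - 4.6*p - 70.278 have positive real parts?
Routh array:
p^3: [1, -4.6]; p^2: [1.9, -70.278]; p^1: [32.3884]; p^0: [-70.278]
First column: [1, 1.9, 32.3884, -70.278]. Sign changes = RHP roots = 1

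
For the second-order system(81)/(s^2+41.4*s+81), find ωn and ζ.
Standard form: ωn²/(s²+2ζωn·s+ωn²).
const=81=ωn² → ωn=9, s coeff=41.4=2ζωn → ζ=2.3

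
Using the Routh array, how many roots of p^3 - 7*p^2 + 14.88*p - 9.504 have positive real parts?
Routh array:
p^3: [1, 14.88]; p^2: [-7, -9.504]; p^1: [13.5223]; p^0: [-9.504]
First column: [1, -7, 13.5223, -9.504]. Sign changes = RHP roots = 3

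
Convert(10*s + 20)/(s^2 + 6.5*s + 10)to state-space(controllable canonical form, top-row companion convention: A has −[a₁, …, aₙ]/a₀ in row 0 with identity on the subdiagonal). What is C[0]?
Reachable canonical form: C = numerator coefficients (right-aligned, zero-padded to length n).
num = 10*s + 20, C = [[10, 20]].
C[0] = 10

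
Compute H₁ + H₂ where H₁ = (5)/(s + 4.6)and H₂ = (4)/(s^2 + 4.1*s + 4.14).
Parallel: H = H₁ + H₂ = (n₁·d₂ + n₂·d₁)/(d₁·d₂).
n₁·d₂ = 5*s^2 + 20.5*s + 20.7. n₂·d₁ = 4*s + 18.4. Sum = 5*s^2 + 24.5*s + 39.1. d₁·d₂ = s^3 + 8.7*s^2 + 23*s + 19.044.
H(s) = (5*s^2 + 24.5*s + 39.1)/(s^3 + 8.7*s^2 + 23*s + 19.044)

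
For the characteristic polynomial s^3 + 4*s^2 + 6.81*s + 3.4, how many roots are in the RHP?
s^3 + 4*s^2 + 6.81*s + 3.4 = (s + 0.8)(s^2 + 3.2*s + 4.25). Poles: -0.8, -1.6 + 1.3j, -1.6 - 1.3j. RHP poles (Re>0): 0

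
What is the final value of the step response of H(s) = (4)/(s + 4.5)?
FVT: lim_{t→∞} y(t) = lim_{s→0} s*Y(s) where Y(s) = H(s)/s.
= lim_{s→0} H(s) = H(0) = num(0)/den(0) = 4/4.5 = 0.8889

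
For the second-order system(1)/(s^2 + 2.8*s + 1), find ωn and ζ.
Standard form: ωn²/(s²+2ζωn·s+ωn²).
const=1=ωn² → ωn=1, s coeff=2.8=2ζωn → ζ=1.4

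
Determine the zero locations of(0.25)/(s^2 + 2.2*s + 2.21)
Numerator is a nonzero constant (0.25) → Zeros: none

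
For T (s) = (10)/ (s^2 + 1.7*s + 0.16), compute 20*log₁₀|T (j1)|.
Substitute s = j*1: T(j1) = -2.33619 - 4.728j.
|T(j1)| = sqrt(Re² + Im²) = 5.274.
20*log₁₀(5.274) = 14.44 dB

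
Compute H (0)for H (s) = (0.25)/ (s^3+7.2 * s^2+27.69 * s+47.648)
DC gain = H(0) = num(0)/den(0) = 0.25/47.648 = 0.005247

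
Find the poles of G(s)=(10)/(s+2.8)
Set denominator = 0: s + 2.8 = 0 → Poles: -2.8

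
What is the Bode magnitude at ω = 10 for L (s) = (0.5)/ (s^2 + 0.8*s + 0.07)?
Substitute s = j*10: L(j10) = -0.00497164 - 0.00039801j.
|L(j10)| = sqrt(Re² + Im²) = 0.004988.
20*log₁₀(0.004988) = -46.04 dB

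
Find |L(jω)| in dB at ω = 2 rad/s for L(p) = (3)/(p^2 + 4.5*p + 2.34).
Substitute p = j*2: L(j2) = -0.0594587 - 0.322367j.
|L(j2)| = sqrt(Re² + Im²) = 0.3278.
20*log₁₀(0.3278) = -9.69 dB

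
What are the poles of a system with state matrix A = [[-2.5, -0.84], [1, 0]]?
Eigenvalues solve det(λI - A) = 0.
Characteristic polynomial: λ^2 + 2.5*λ + 0.84 = 0.
Factor: (λ + 0.4)(λ + 2.1) = 0.
Roots: -0.4, -2.1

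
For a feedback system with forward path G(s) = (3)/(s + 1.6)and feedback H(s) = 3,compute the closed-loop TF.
Closed-loop T = G/(1+GH).
Numerator: G_num * H_den = 3.
Denominator: G_den * H_den + G_num * H_num = (s + 1.6) + (9) = s + 10.6.
T(s) = (3)/(s + 10.6)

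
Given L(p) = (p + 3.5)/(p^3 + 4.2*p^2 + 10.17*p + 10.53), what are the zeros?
Set numerator = 0: p + 3.5 = 0 → Zeros: -3.5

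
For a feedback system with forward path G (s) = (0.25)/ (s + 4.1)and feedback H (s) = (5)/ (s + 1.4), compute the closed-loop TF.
Closed-loop T = G/(1+GH).
Numerator: G_num * H_den = 0.25*s + 0.35.
Denominator: G_den * H_den + G_num * H_num = (s^2 + 5.5*s + 5.74) + (1.25) = s^2 + 5.5*s + 6.99.
T(s) = (0.25*s + 0.35)/(s^2 + 5.5*s + 6.99)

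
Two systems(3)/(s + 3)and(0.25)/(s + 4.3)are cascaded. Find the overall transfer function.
Series: H = H₁ · H₂ = (n₁·n₂)/(d₁·d₂).
Num: n₁·n₂ = 0.75. Den: d₁·d₂ = s^2 + 7.3*s + 12.9.
H(s) = (0.75)/(s^2 + 7.3*s + 12.9)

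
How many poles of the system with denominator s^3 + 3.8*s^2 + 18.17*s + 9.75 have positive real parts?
s^3 + 3.8*s^2 + 18.17*s + 9.75 = (s + 0.6)(s^2 + 3.2*s + 16.25). Poles: -0.6, -1.6 + 3.7j, -1.6 - 3.7j. RHP poles (Re>0): 0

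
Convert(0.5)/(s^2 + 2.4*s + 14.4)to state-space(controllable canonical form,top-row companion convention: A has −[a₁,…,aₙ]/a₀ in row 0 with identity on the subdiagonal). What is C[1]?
Reachable canonical form: C = numerator coefficients (right-aligned, zero-padded to length n).
num = 0.5, C = [[0, 0.5]].
C[1] = 0.5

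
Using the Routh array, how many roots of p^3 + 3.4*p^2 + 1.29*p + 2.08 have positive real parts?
Routh array:
p^3: [1, 1.29]; p^2: [3.4, 2.08]; p^1: [0.678235]; p^0: [2.08]
First column: [1, 3.4, 0.678235, 2.08]. Sign changes = RHP roots = 0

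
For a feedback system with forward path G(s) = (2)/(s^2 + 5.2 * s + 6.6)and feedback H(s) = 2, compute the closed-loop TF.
Closed-loop T = G/(1+GH).
Numerator: G_num * H_den = 2.
Denominator: G_den * H_den + G_num * H_num = (s^2 + 5.2*s + 6.6) + (4) = s^2 + 5.2*s + 10.6.
T(s) = (2)/(s^2 + 5.2*s + 10.6)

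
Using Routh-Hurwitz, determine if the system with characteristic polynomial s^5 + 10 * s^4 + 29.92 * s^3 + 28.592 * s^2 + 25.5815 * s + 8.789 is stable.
Routh array:
s^5: [1, 29.92, 25.5815]; s^4: [10, 28.592, 8.789]; s^3: [27.0608, 24.7026]; s^2: [19.4634, 8.789]; s^1: [12.4829]; s^0: [8.789]
First column: [1, 10, 27.0608, 19.4634, 12.4829, 8.789]. Sign changes = 0.
Yes, stable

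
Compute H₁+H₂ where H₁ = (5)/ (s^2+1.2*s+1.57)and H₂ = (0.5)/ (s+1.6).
Parallel: H = H₁ + H₂ = (n₁·d₂ + n₂·d₁)/(d₁·d₂).
n₁·d₂ = 5*s + 8. n₂·d₁ = 0.5*s^2 + 0.6*s + 0.785. Sum = 0.5*s^2 + 5.6*s + 8.785. d₁·d₂ = s^3 + 2.8*s^2 + 3.49*s + 2.512.
H(s) = (0.5*s^2 + 5.6*s + 8.785)/(s^3 + 2.8*s^2 + 3.49*s + 2.512)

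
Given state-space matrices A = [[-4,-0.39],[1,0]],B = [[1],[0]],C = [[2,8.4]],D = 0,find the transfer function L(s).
L(s) = C(sI - A)⁻¹B + D.
Characteristic polynomial det(sI - A) = s^2 + 4*s + 0.39.
Numerator from C·adj(sI-A)·B + D·det(sI-A) = 2*s + 8.4.
L(s) = (2*s + 8.4)/(s^2 + 4*s + 0.39)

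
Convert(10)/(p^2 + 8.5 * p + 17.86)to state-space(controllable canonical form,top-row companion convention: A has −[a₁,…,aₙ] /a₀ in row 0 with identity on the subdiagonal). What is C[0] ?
Reachable canonical form: C = numerator coefficients (right-aligned, zero-padded to length n).
num = 10, C = [[0, 10]].
C[0] = 0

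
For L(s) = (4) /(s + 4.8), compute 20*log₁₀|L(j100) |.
Substitute s = j*100: L(j100) = 0.00191559 - 0.0399081j.
|L(j100)| = sqrt(Re² + Im²) = 0.03995.
20*log₁₀(0.03995) = -27.97 dB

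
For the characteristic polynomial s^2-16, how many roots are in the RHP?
s^2 - 16 = (s - 4)(s + 4). Poles: -4, 4. RHP poles (Re>0): 1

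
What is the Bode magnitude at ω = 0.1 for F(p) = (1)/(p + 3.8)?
Substitute p = j*0.1: F(j0.1) = 0.262976 - 0.00692042j.
|F(j0.1)| = sqrt(Re² + Im²) = 0.2631.
20*log₁₀(0.2631) = -11.60 dB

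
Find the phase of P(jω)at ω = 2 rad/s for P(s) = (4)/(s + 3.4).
Substitute s = j*2: P(j2) = 0.874036 - 0.514139j.
∠P(j2) = atan2(Im, Re) = atan2(-0.514139, 0.874036) = -30.47°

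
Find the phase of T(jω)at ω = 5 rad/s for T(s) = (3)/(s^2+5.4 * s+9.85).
Substitute s = j*5: T(j5) = -0.0474167 - 0.0845051j.
∠T(j5) = atan2(Im, Re) = atan2(-0.0845051, -0.0474167) = -119.30°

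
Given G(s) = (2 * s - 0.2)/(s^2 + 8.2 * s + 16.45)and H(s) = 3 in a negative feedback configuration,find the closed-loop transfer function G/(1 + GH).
Closed-loop T = G/(1+GH).
Numerator: G_num * H_den = 2*s - 0.2.
Denominator: G_den * H_den + G_num * H_num = (s^2 + 8.2*s + 16.45) + (6*s - 0.6) = s^2 + 14.2*s + 15.85.
T(s) = (2*s - 0.2)/(s^2 + 14.2*s + 15.85)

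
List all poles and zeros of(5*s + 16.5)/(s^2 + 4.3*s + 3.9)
Set denominator = 0: s^2 + 4.3*s + 3.9 = (s + 3)(s + 1.3) = 0 → Poles: -1.3, -3
Set numerator = 0: 5*s + 16.5 = 0 → Zeros: -3.3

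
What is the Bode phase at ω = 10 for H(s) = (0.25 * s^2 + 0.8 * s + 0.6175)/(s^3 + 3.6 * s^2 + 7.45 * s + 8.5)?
Substitute s = j*10: H(j10) = 0.00119013 - 0.0258932j.
∠H(j10) = atan2(Im, Re) = atan2(-0.0258932, 0.00119013) = -87.37°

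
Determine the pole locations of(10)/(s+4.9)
Set denominator = 0: s + 4.9 = 0 → Poles: -4.9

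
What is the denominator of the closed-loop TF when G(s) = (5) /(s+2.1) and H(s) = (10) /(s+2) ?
Characteristic poly = G_den * H_den + G_num * H_num = (s^2 + 4.1*s + 4.2) + (50) = s^2 + 4.1*s + 54.2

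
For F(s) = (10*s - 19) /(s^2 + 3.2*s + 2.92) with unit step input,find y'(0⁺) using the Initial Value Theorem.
IVT: y'(0⁺) = lim_{s→∞} s²·Y(s) = lim_{s→∞} s·F(s).
deg(num) = 1, deg(den) = 2, relative degree = 1, so s·F(s) → (leading num)/(leading den) = 10/1 = 10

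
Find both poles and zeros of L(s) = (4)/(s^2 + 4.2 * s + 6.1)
Set denominator = 0: s^2 + 4.2*s + 6.1 = 0 → Poles: -2.1 + 1.3j, -2.1 - 1.3j
Numerator is a nonzero constant (4) → Zeros: none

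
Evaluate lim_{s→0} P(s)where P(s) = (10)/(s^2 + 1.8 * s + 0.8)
DC gain = P(0) = num(0)/den(0) = 10/0.8 = 12.5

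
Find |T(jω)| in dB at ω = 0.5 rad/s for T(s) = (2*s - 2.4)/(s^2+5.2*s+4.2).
Substitute s = j*0.5: T(j0.5) = -0.307658 + 0.455674j.
|T(j0.5)| = sqrt(Re² + Im²) = 0.5498.
20*log₁₀(0.5498) = -5.20 dB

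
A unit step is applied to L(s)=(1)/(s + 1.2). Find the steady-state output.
FVT: lim_{t→∞} y(t) = lim_{s→0} s*Y(s) where Y(s) = L(s)/s.
= lim_{s→0} L(s) = L(0) = num(0)/den(0) = 1/1.2 = 0.8333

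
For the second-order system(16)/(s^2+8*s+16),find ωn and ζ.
Standard form: ωn²/(s²+2ζωn·s+ωn²).
const=16=ωn² → ωn=4, s coeff=8=2ζωn → ζ=1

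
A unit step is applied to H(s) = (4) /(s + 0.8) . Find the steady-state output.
FVT: lim_{t→∞} y(t) = lim_{s→0} s*Y(s) where Y(s) = H(s)/s.
= lim_{s→0} H(s) = H(0) = num(0)/den(0) = 4/0.8 = 5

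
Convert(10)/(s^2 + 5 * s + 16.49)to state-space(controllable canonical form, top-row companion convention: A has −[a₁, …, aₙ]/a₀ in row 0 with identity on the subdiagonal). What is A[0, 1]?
Reachable canonical form for den = s^2 + 5*s + 16.49: top row of A = -[a₁,a₂,...,aₙ]/a₀, ones on the subdiagonal, zeros elsewhere.
A = [[-5, -16.49], [1, 0]].
A[0,1] = -16.49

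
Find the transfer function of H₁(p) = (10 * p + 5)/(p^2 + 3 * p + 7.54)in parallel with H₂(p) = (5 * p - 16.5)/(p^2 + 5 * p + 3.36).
Parallel: H = H₁ + H₂ = (n₁·d₂ + n₂·d₁)/(d₁·d₂).
n₁·d₂ = 10*p^3 + 55*p^2 + 58.6*p + 16.8. n₂·d₁ = 5*p^3 - 1.5*p^2 - 11.8*p - 124.41. Sum = 15*p^3 + 53.5*p^2 + 46.8*p - 107.61. d₁·d₂ = p^4 + 8*p^3 + 25.9*p^2 + 47.78*p + 25.3344.
H(p) = (15*p^3 + 53.5*p^2 + 46.8*p - 107.61)/(p^4 + 8*p^3 + 25.9*p^2 + 47.78*p + 25.3344)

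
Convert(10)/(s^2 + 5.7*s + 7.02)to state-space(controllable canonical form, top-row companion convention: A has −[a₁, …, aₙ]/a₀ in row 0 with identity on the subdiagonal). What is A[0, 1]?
Reachable canonical form for den = s^2 + 5.7*s + 7.02: top row of A = -[a₁,a₂,...,aₙ]/a₀, ones on the subdiagonal, zeros elsewhere.
A = [[-5.7, -7.02], [1, 0]].
A[0,1] = -7.02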